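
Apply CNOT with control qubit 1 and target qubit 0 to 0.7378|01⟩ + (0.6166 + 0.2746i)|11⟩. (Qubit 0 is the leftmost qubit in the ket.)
(0.6166 + 0.2746i)|01⟩ + 0.7378|11⟩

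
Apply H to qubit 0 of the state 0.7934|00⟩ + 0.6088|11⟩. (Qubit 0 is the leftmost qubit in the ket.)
0.561|00⟩ + 0.4305|01⟩ + 0.561|10⟩ - 0.4305|11⟩

H on qubit 0 mixes each pair of kets that differ only in qubit 0: amplitudes (a, b) of (|…0…⟩, |…1…⟩) become ((a + b)/√2, (a − b)/√2). Kets absent from the input have amplitude 0.
(|00⟩, |10⟩): (a, b) = (0.7934, 0) → (0.561, 0.561)
(|01⟩, |11⟩): (a, b) = (0, 0.6088) → (0.4305, -0.4305)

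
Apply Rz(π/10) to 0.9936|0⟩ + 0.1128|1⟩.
(0.9814 - 0.1554i)|0⟩ + (0.1114 + 0.01765i)|1⟩

Rz(π/10) = [[e^(−iθ/2), 0], [0, e^(iθ/2)]] with e^(±iθ/2) = cos(θ/2) ± i·sin(θ/2); θ = π/10, cos(θ/2) ≈ 0.987688, sin(θ/2) ≈ 0.156434.
With a = amp(|0⟩) = 0.9936 and b = amp(|1⟩) = 0.1128:
new amp(|0⟩) = (0.987688 - 0.156434i)·a = (0.9814 - 0.1554i)
new amp(|1⟩) = (0.987688 + 0.156434i)·b = (0.1114 + 0.01765i)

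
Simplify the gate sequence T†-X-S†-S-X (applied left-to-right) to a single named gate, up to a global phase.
T†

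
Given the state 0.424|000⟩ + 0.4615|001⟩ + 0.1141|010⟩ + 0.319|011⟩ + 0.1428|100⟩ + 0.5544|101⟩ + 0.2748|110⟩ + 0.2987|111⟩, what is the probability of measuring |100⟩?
0.02039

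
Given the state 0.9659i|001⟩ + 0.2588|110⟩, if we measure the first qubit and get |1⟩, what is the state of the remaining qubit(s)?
|10⟩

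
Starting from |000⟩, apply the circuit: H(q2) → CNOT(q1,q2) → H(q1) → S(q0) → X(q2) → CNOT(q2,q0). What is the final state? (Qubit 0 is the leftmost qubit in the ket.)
1/2|000⟩ + 1/2|010⟩ + 1/2|101⟩ + 1/2|111⟩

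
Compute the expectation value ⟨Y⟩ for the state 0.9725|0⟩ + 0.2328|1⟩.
0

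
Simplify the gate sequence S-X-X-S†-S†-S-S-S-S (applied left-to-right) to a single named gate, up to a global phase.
S†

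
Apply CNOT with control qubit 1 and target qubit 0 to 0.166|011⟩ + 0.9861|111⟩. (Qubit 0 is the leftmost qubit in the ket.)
0.9861|011⟩ + 0.166|111⟩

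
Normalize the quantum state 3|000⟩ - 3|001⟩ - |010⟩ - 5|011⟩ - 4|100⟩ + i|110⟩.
0.3841|000⟩ - 0.3841|001⟩ - 0.128|010⟩ - 0.6402|011⟩ - 0.5121|100⟩ + 0.128i|110⟩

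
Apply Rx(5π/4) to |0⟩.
-0.3827|0⟩ - 0.9239i|1⟩

Rx(5π/4) = [[cos(θ/2), −i·sin(θ/2)], [−i·sin(θ/2), cos(θ/2)]]; θ = 5π/4, cos(θ/2) ≈ -0.382683, sin(θ/2) ≈ 0.92388.
With a = amp(|0⟩) = 1 and b = amp(|1⟩) = 0:
new amp(|0⟩) = (-0.382683)·a + (-0.92388i)·b = -0.3827
new amp(|1⟩) = (-0.92388i)·a + (-0.382683)·b = -0.9239i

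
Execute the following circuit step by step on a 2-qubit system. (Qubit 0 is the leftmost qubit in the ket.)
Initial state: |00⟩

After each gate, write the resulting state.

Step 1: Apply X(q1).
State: |01⟩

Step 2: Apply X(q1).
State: |00⟩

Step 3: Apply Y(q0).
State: i|10⟩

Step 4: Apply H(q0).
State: (1/√2)i|00⟩ - (1/√2)i|10⟩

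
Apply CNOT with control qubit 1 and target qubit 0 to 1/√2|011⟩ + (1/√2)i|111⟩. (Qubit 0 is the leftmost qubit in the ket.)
(1/√2)i|011⟩ + 1/√2|111⟩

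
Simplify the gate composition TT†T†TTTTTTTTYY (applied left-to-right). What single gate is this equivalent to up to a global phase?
T†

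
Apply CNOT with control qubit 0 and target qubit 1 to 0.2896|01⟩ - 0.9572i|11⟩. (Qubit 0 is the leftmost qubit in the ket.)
0.2896|01⟩ - 0.9572i|10⟩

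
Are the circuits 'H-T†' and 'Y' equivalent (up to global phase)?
No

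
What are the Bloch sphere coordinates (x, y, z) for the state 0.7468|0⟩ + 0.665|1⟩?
(0.9932, 0, 0.1155)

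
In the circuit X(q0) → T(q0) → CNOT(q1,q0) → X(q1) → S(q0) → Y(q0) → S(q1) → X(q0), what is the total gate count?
8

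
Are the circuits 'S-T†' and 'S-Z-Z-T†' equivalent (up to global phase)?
Yes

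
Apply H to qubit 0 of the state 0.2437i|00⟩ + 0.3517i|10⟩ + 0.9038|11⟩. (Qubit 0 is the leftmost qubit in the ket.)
0.421i|00⟩ + 0.6391|01⟩ - 0.07637i|10⟩ - 0.6391|11⟩

H on qubit 0 mixes each pair of kets that differ only in qubit 0: amplitudes (a, b) of (|…0…⟩, |…1…⟩) become ((a + b)/√2, (a − b)/√2). Kets absent from the input have amplitude 0.
(|00⟩, |10⟩): (a, b) = (0.2437i, 0.3517i) → (0.421i, -0.07637i)
(|01⟩, |11⟩): (a, b) = (0, 0.9038) → (0.6391, -0.6391)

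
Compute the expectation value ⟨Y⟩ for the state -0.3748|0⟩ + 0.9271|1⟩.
0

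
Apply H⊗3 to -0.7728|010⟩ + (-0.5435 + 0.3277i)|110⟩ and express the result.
(-0.4654 + 0.1159i)|000⟩ + (-0.4654 + 0.1159i)|001⟩ + (0.4654 - 0.1159i)|010⟩ + (0.4654 - 0.1159i)|011⟩ + (-0.08107 - 0.1159i)|100⟩ + (-0.08107 - 0.1159i)|101⟩ + (0.08107 + 0.1159i)|110⟩ + (0.08107 + 0.1159i)|111⟩

H⊗3 gives amp(|y⟩) = (1/2√2) Σ_x (−1)^(x·y) amp(|x⟩), where x·y is the number of positions in which both x and y have a 1.
|000⟩: (-0.7728 + (-0.5435 + 0.3277i))/(2√2) = (-0.4654 + 0.1159i)
|001⟩: (-0.7728 + (-0.5435 + 0.3277i))/(2√2) = (-0.4654 + 0.1159i)
|010⟩: (0.7728 - (-0.5435 + 0.3277i))/(2√2) = (0.4654 - 0.1159i)
|011⟩: (0.7728 - (-0.5435 + 0.3277i))/(2√2) = (0.4654 - 0.1159i)
|100⟩: (-0.7728 - (-0.5435 + 0.3277i))/(2√2) = (-0.08107 - 0.1159i)
|101⟩: (-0.7728 - (-0.5435 + 0.3277i))/(2√2) = (-0.08107 - 0.1159i)
|110⟩: (0.7728 + (-0.5435 + 0.3277i))/(2√2) = (0.08107 + 0.1159i)
|111⟩: (0.7728 + (-0.5435 + 0.3277i))/(2√2) = (0.08107 + 0.1159i)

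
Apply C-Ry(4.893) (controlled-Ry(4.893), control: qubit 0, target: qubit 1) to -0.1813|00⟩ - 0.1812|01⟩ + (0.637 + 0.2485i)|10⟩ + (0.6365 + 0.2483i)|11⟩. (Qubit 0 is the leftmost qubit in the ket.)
-0.1813|00⟩ - 0.1812|01⟩ + (-0.8969 - 0.3499i)|10⟩ + (-0.08086 - 0.03154i)|11⟩

C-Ry(4.893) leaves the control-|0⟩ kets |00⟩, |01⟩ unchanged and applies Ry(4.893) to qubit 1 on the control-|1⟩ pair (|10⟩, |11⟩).
Ry(4.893) = [[cos(θ/2), −sin(θ/2)], [sin(θ/2), cos(θ/2)]]; θ = 4.893, cos(θ/2) ≈ -0.767994, sin(θ/2) ≈ 0.640457.
With a = amp(|10⟩) = (0.637 + 0.2485i) and b = amp(|11⟩) = (0.6365 + 0.2483i):
new amp(|10⟩) = (-0.767994)·a + (-0.640457)·b = (-0.8969 - 0.3499i)
new amp(|11⟩) = (0.640457)·a + (-0.767994)·b = (-0.08086 - 0.03154i)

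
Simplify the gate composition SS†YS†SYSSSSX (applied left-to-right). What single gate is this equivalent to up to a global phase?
X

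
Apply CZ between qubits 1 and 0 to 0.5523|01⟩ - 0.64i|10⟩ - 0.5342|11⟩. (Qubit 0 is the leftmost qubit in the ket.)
0.5523|01⟩ - 0.64i|10⟩ + 0.5342|11⟩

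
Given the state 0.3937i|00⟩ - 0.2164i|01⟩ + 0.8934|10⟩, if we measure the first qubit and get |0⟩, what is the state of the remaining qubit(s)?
0.8763i|0⟩ - 0.4817i|1⟩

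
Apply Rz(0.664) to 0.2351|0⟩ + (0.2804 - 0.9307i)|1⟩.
(0.2223 - 0.07663i)|0⟩ + (0.5684 - 0.7885i)|1⟩

Rz(0.664) = [[e^(−iθ/2), 0], [0, e^(iθ/2)]] with e^(±iθ/2) = cos(θ/2) ± i·sin(θ/2); θ = 0.664, cos(θ/2) ≈ 0.945392, sin(θ/2) ≈ 0.325934.
With a = amp(|0⟩) = 0.2351 and b = amp(|1⟩) = (0.2804 - 0.9307i):
new amp(|0⟩) = (0.945392 - 0.325934i)·a = (0.2223 - 0.07663i)
new amp(|1⟩) = (0.945392 + 0.325934i)·b = (0.5684 - 0.7885i)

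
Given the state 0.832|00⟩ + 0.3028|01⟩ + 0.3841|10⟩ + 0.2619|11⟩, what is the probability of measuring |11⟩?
0.06859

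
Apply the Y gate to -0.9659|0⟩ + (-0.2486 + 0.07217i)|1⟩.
(0.07217 + 0.2486i)|0⟩ - 0.9659i|1⟩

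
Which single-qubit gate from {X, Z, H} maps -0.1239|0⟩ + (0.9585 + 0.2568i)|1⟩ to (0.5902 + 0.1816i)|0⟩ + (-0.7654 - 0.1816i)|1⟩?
H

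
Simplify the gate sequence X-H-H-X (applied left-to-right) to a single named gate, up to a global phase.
I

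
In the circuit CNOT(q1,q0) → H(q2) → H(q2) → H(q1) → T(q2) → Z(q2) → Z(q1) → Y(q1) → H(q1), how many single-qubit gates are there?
8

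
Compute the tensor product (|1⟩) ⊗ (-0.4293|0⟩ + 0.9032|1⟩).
-0.4293|10⟩ + 0.9032|11⟩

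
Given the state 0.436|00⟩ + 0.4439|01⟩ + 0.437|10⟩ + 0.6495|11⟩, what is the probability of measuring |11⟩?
0.4219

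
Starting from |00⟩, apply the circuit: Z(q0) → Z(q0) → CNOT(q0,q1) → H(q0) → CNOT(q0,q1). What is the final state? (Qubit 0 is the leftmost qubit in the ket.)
1/√2|00⟩ + 1/√2|11⟩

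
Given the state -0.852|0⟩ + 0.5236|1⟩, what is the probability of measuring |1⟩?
0.2742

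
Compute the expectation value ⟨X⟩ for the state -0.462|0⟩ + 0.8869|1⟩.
-0.8195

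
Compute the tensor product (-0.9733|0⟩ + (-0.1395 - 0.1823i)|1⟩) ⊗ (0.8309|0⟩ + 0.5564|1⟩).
-0.8087|00⟩ - 0.5415|01⟩ + (-0.1159 - 0.1515i)|10⟩ + (-0.07762 - 0.1014i)|11⟩

amp(|b₁b₂…⟩) = product of the factor amplitudes for bits b₁, b₂, …; only kets whose every factor amplitude is nonzero survive.
|00⟩: (-0.9733)(0.8309) = -0.8087
|01⟩: (-0.9733)(0.5564) = -0.5415
|10⟩: (-0.1395 - 0.1823i)(0.8309) = (-0.1159 - 0.1515i)
|11⟩: (-0.1395 - 0.1823i)(0.5564) = (-0.07762 - 0.1014i)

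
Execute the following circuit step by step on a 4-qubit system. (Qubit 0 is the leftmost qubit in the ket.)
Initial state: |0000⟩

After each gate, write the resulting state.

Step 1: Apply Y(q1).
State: i|0100⟩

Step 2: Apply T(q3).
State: i|0100⟩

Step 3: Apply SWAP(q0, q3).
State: i|0100⟩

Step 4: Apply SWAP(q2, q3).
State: i|0100⟩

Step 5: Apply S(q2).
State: i|0100⟩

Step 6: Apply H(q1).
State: (1/√2)i|0000⟩ - (1/√2)i|0100⟩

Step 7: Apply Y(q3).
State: -1/√2|0001⟩ + 1/√2|0101⟩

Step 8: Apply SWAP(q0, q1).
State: -1/√2|0001⟩ + 1/√2|1001⟩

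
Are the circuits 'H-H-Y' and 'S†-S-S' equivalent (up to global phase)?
No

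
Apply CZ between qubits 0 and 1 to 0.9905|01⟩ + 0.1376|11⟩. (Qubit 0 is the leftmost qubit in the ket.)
0.9905|01⟩ - 0.1376|11⟩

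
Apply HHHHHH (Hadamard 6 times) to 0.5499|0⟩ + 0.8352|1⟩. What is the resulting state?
0.5499|0⟩ + 0.8352|1⟩

H² = I, so an even number of Hadamards cancels: H^6 = I and the state is unchanged.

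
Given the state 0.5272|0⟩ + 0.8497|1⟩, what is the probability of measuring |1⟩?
0.722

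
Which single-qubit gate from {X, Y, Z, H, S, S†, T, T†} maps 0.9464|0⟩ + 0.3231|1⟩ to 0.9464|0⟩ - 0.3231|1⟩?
Z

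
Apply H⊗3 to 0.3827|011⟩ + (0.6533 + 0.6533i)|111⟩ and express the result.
(0.3663 + 0.231i)|000⟩ + (-0.3663 - 0.231i)|001⟩ + (-0.3663 - 0.231i)|010⟩ + (0.3663 + 0.231i)|011⟩ + (-0.09567 - 0.231i)|100⟩ + (0.09567 + 0.231i)|101⟩ + (0.09567 + 0.231i)|110⟩ + (-0.09567 - 0.231i)|111⟩

H⊗3 gives amp(|y⟩) = (1/2√2) Σ_x (−1)^(x·y) amp(|x⟩), where x·y is the number of positions in which both x and y have a 1.
|000⟩: (0.3827 + (0.6533 + 0.6533i))/(2√2) = (0.3663 + 0.231i)
|001⟩: (-0.3827 - (0.6533 + 0.6533i))/(2√2) = (-0.3663 - 0.231i)
|010⟩: (-0.3827 - (0.6533 + 0.6533i))/(2√2) = (-0.3663 - 0.231i)
|011⟩: (0.3827 + (0.6533 + 0.6533i))/(2√2) = (0.3663 + 0.231i)
|100⟩: (0.3827 - (0.6533 + 0.6533i))/(2√2) = (-0.09567 - 0.231i)
|101⟩: (-0.3827 + (0.6533 + 0.6533i))/(2√2) = (0.09567 + 0.231i)
|110⟩: (-0.3827 + (0.6533 + 0.6533i))/(2√2) = (0.09567 + 0.231i)
|111⟩: (0.3827 - (0.6533 + 0.6533i))/(2√2) = (-0.09567 - 0.231i)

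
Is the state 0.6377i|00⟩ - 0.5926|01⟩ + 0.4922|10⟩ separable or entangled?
Entangled

Writing the state as a|00⟩ + b|01⟩ + c|10⟩ + d|11⟩, it is a product state iff ad − bc = 0.
Here (a, b, c, d) = (0.6377i, -0.5926, 0.4922, 0): ad − bc = (0.6377i)(0) − (-0.5926)(0.4922) = 0.2917 ≠ 0, so the state is entangled.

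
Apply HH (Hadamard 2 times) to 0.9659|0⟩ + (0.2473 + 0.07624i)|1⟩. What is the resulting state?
0.9659|0⟩ + (0.2473 + 0.07624i)|1⟩

H² = I, so an even number of Hadamards cancels: H^2 = I and the state is unchanged.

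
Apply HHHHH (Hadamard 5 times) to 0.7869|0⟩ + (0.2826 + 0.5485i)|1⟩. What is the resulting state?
(0.7563 + 0.3878i)|0⟩ + (0.3566 - 0.3878i)|1⟩

H² = I, so H^5 = H: a single Hadamard. With (a, b) = (0.7869, (0.2826 + 0.5485i)), H gives ((a + b)/√2, (a − b)/√2) = ((0.7563 + 0.3878i), (0.3566 - 0.3878i)).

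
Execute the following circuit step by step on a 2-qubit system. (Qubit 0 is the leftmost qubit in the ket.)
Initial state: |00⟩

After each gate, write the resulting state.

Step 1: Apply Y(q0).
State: i|10⟩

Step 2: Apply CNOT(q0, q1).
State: i|11⟩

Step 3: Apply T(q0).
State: (-1/√2 + (1/√2)i)|11⟩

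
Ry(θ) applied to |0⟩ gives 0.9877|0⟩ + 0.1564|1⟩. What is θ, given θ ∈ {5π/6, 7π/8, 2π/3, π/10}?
π/10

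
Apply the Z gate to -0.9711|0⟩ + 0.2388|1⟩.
-0.9711|0⟩ - 0.2388|1⟩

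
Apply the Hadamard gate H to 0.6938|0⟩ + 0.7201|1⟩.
0.9998|0⟩ - 0.0186|1⟩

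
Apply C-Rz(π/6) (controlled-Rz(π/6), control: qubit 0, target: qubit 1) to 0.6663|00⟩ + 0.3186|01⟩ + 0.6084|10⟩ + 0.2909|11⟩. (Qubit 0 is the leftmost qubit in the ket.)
0.6663|00⟩ + 0.3186|01⟩ + (0.5877 - 0.1575i)|10⟩ + (0.281 + 0.07529i)|11⟩

C-Rz(π/6) leaves the control-|0⟩ kets |00⟩, |01⟩ unchanged and applies Rz(π/6) to qubit 1 on the control-|1⟩ pair (|10⟩, |11⟩).
Rz(π/6) = [[e^(−iθ/2), 0], [0, e^(iθ/2)]] with e^(±iθ/2) = cos(θ/2) ± i·sin(θ/2); θ = π/6, cos(θ/2) ≈ 0.965926, sin(θ/2) ≈ 0.258819.
With a = amp(|10⟩) = 0.6084 and b = amp(|11⟩) = 0.2909:
new amp(|10⟩) = (0.965926 - 0.258819i)·a = (0.5877 - 0.1575i)
new amp(|11⟩) = (0.965926 + 0.258819i)·b = (0.281 + 0.07529i)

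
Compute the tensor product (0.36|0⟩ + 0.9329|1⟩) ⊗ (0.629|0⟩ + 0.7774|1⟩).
0.2264|00⟩ + 0.2799|01⟩ + 0.5868|10⟩ + 0.7252|11⟩

amp(|b₁b₂…⟩) = product of the factor amplitudes for bits b₁, b₂, …; only kets whose every factor amplitude is nonzero survive.
|00⟩: (0.36)(0.629) = 0.2264
|01⟩: (0.36)(0.7774) = 0.2799
|10⟩: (0.9329)(0.629) = 0.5868
|11⟩: (0.9329)(0.7774) = 0.7252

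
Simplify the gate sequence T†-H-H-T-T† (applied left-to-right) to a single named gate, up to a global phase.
T†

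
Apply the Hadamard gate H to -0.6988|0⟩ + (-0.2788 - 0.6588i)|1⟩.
(-0.6913 - 0.4658i)|0⟩ + (-0.297 + 0.4658i)|1⟩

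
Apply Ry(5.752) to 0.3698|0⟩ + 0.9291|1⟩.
-0.6007|0⟩ - 0.7995|1⟩

Ry(5.752) = [[cos(θ/2), −sin(θ/2)], [sin(θ/2), cos(θ/2)]]; θ = 5.752, cos(θ/2) ≈ -0.964937, sin(θ/2) ≈ 0.262481.
With a = amp(|0⟩) = 0.3698 and b = amp(|1⟩) = 0.9291:
new amp(|0⟩) = (-0.964937)·a + (-0.262481)·b = -0.6007
new amp(|1⟩) = (0.262481)·a + (-0.964937)·b = -0.7995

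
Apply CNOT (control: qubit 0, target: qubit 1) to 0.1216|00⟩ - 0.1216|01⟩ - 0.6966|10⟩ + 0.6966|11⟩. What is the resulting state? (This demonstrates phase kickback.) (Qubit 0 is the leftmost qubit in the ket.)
0.1216|00⟩ - 0.1216|01⟩ + 0.6966|10⟩ - 0.6966|11⟩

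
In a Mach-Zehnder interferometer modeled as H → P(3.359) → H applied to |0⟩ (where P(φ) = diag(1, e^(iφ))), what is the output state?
(0.01177 - 0.1078i)|0⟩ + (0.9882 + 0.1078i)|1⟩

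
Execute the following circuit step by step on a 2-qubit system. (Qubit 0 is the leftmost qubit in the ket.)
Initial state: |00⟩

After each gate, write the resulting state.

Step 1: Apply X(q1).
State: |01⟩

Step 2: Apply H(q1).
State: 1/√2|00⟩ - 1/√2|01⟩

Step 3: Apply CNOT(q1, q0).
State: 1/√2|00⟩ - 1/√2|11⟩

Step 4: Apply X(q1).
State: 1/√2|01⟩ - 1/√2|10⟩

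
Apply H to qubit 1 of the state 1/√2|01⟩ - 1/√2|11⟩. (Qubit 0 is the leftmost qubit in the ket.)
1/2|00⟩ - 1/2|01⟩ - 1/2|10⟩ + 1/2|11⟩

H on qubit 1 mixes each pair of kets that differ only in qubit 1: amplitudes (a, b) of (|…0…⟩, |…1…⟩) become ((a + b)/√2, (a − b)/√2). Kets absent from the input have amplitude 0.
(|00⟩, |01⟩): (a, b) = (0, 1/√2) → (1/2, -1/2)
(|10⟩, |11⟩): (a, b) = (0, -1/√2) → (-1/2, 1/2)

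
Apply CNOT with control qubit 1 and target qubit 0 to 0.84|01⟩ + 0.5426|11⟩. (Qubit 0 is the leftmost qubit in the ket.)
0.5426|01⟩ + 0.84|11⟩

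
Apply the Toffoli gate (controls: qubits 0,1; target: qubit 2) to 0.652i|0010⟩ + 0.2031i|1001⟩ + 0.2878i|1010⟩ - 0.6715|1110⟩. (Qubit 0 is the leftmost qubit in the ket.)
0.652i|0010⟩ + 0.2031i|1001⟩ + 0.2878i|1010⟩ - 0.6715|1100⟩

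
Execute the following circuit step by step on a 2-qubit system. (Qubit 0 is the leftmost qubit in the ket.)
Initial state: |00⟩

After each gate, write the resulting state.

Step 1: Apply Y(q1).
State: i|01⟩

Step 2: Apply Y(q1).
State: |00⟩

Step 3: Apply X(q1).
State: |01⟩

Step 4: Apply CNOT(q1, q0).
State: |11⟩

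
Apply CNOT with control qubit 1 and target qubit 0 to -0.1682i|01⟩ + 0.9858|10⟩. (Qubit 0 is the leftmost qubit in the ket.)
0.9858|10⟩ - 0.1682i|11⟩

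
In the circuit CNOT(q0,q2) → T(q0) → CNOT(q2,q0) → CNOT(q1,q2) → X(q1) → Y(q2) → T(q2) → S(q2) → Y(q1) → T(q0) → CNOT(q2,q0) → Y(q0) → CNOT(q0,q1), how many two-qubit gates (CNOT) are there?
5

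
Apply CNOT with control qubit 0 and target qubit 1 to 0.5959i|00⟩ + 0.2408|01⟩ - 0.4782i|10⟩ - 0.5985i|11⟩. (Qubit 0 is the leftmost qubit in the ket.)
0.5959i|00⟩ + 0.2408|01⟩ - 0.5985i|10⟩ - 0.4782i|11⟩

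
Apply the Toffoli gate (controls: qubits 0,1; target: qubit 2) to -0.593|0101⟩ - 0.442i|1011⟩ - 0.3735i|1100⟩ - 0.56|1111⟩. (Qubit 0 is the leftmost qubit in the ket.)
-0.593|0101⟩ - 0.442i|1011⟩ - 0.56|1101⟩ - 0.3735i|1110⟩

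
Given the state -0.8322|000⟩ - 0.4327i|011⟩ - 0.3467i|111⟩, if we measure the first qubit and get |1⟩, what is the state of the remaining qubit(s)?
-i|11⟩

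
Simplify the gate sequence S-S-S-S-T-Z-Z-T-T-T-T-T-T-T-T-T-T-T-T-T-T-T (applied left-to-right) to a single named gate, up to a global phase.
I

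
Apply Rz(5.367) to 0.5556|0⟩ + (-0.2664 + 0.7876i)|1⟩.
(-0.4983 - 0.2457i)|0⟩ + (-0.1094 - 0.8242i)|1⟩

Rz(5.367) = [[e^(−iθ/2), 0], [0, e^(iθ/2)]] with e^(±iθ/2) = cos(θ/2) ± i·sin(θ/2); θ = 5.367, cos(θ/2) ≈ -0.896898, sin(θ/2) ≈ 0.442238.
With a = amp(|0⟩) = 0.5556 and b = amp(|1⟩) = (-0.2664 + 0.7876i):
new amp(|0⟩) = (-0.896898 - 0.442238i)·a = (-0.4983 - 0.2457i)
new amp(|1⟩) = (-0.896898 + 0.442238i)·b = (-0.1094 - 0.8242i)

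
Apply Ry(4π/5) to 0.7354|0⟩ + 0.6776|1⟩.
-0.4172|0⟩ + 0.9088|1⟩

Ry(4π/5) = [[cos(θ/2), −sin(θ/2)], [sin(θ/2), cos(θ/2)]]; θ = 4π/5, cos(θ/2) ≈ 0.309017, sin(θ/2) ≈ 0.951057.
With a = amp(|0⟩) = 0.7354 and b = amp(|1⟩) = 0.6776:
new amp(|0⟩) = (0.309017)·a + (-0.951057)·b = -0.4172
new amp(|1⟩) = (0.951057)·a + (0.309017)·b = 0.9088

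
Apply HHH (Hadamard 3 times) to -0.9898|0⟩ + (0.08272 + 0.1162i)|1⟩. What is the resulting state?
(-0.6414 + 0.08217i)|0⟩ + (-0.7584 - 0.08217i)|1⟩

H² = I, so H^3 = H: a single Hadamard. With (a, b) = (-0.9898, (0.08272 + 0.1162i)), H gives ((a + b)/√2, (a − b)/√2) = ((-0.6414 + 0.08217i), (-0.7584 - 0.08217i)).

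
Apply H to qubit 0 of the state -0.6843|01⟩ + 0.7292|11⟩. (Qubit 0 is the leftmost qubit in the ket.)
0.03175|01⟩ - 0.9995|11⟩

H on qubit 0 mixes each pair of kets that differ only in qubit 0: amplitudes (a, b) of (|…0…⟩, |…1…⟩) become ((a + b)/√2, (a − b)/√2). Kets absent from the input have amplitude 0.
(|01⟩, |11⟩): (a, b) = (-0.6843, 0.7292) → (0.03175, -0.9995)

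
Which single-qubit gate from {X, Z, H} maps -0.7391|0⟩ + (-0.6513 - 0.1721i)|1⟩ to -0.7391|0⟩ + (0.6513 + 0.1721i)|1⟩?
Z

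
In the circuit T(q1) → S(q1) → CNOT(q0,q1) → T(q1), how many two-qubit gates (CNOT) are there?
1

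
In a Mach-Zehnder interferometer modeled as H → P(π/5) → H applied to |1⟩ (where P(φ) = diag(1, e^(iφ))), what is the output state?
(0.09549 - 0.2939i)|0⟩ + (0.9045 + 0.2939i)|1⟩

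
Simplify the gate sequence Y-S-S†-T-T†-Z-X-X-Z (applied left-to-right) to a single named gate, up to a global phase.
Y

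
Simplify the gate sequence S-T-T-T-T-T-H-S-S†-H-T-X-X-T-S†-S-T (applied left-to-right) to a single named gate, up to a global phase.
S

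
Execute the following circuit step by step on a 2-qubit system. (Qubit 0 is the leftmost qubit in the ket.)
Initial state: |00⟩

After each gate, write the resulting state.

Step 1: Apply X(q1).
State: |01⟩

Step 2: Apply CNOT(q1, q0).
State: |11⟩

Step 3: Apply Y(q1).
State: -i|10⟩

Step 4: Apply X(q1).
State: -i|11⟩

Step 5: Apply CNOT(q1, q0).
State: -i|01⟩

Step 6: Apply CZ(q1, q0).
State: -i|01⟩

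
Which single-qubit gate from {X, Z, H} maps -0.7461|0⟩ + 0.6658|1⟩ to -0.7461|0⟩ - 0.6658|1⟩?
Z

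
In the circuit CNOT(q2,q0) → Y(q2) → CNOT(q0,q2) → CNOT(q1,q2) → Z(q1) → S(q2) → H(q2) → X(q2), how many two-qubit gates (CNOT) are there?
3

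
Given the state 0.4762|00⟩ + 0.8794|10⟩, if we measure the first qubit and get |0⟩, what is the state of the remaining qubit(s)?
|0⟩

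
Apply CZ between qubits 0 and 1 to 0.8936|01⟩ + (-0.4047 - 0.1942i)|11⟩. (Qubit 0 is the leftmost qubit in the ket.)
0.8936|01⟩ + (0.4047 + 0.1942i)|11⟩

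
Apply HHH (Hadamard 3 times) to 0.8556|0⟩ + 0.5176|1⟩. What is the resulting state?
0.971|0⟩ + 0.239|1⟩

H² = I, so H^3 = H: a single Hadamard. With (a, b) = (0.8556, 0.5176), H gives ((a + b)/√2, (a − b)/√2) = (0.971, 0.239).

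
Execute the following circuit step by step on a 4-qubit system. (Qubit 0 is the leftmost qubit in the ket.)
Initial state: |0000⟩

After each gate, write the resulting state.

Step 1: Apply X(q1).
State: |0100⟩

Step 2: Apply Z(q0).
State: |0100⟩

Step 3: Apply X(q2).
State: |0110⟩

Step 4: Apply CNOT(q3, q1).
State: |0110⟩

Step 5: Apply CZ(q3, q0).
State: |0110⟩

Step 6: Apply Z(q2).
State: -|0110⟩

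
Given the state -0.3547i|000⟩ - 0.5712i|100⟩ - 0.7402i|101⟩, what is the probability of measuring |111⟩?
0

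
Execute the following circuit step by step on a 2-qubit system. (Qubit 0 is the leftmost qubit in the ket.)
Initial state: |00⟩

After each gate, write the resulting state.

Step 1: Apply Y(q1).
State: i|01⟩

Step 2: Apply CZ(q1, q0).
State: i|01⟩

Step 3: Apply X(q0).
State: i|11⟩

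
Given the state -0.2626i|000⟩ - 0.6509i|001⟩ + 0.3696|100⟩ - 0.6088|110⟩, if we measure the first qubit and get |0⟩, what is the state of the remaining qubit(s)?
-0.3741i|00⟩ - 0.9274i|01⟩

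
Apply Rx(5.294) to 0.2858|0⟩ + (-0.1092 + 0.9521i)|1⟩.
(0.2004 + 0.05183i)|0⟩ + (0.09611 - 0.9737i)|1⟩

Rx(5.294) = [[cos(θ/2), −i·sin(θ/2)], [−i·sin(θ/2), cos(θ/2)]]; θ = 5.294, cos(θ/2) ≈ -0.880162, sin(θ/2) ≈ 0.474673.
With a = amp(|0⟩) = 0.2858 and b = amp(|1⟩) = (-0.1092 + 0.9521i):
new amp(|0⟩) = (-0.880162)·a + (-0.474673i)·b = (0.2004 + 0.05183i)
new amp(|1⟩) = (-0.474673i)·a + (-0.880162)·b = (0.09611 - 0.9737i)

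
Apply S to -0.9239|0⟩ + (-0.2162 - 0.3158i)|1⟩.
-0.9239|0⟩ + (0.3158 - 0.2162i)|1⟩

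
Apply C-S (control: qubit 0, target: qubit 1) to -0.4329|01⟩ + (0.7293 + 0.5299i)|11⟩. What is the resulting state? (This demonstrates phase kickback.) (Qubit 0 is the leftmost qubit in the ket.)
-0.4329|01⟩ + (-0.5299 + 0.7293i)|11⟩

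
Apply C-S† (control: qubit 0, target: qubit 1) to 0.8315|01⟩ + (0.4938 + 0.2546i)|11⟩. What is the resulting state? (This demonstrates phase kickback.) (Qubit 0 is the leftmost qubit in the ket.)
0.8315|01⟩ + (0.2546 - 0.4938i)|11⟩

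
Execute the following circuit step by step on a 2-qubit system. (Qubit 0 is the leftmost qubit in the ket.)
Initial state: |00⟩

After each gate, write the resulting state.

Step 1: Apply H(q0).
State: 1/√2|00⟩ + 1/√2|10⟩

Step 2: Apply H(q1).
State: 1/2|00⟩ + 1/2|01⟩ + 1/2|10⟩ + 1/2|11⟩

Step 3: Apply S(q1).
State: 1/2|00⟩ + (1/2)i|01⟩ + 1/2|10⟩ + (1/2)i|11⟩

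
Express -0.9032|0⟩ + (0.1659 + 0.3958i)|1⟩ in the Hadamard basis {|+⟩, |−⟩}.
(-0.5213 + 0.2799i)|+⟩ + (-0.756 - 0.2799i)|−⟩

With |ψ⟩ = α|0⟩ + β|1⟩, the Hadamard-basis coefficients are ⟨+|ψ⟩ = (α + β)/√2 and ⟨−|ψ⟩ = (α − β)/√2.
Here α = -0.9032, β = (0.1659 + 0.3958i): (α + β)/√2 = (-0.5213 + 0.2799i), (α − β)/√2 = (-0.756 - 0.2799i).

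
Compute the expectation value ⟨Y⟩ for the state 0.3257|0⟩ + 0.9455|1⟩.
0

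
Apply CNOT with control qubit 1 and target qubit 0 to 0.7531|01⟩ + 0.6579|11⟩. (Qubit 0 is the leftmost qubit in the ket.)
0.6579|01⟩ + 0.7531|11⟩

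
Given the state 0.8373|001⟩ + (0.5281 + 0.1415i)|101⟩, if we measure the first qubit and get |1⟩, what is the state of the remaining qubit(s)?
(0.9659 + 0.2588i)|01⟩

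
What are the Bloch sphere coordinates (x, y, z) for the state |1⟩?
(0, 0, -1)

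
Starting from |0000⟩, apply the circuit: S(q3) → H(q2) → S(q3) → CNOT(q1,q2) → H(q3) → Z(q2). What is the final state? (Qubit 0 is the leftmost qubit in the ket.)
1/2|0000⟩ + 1/2|0001⟩ - 1/2|0010⟩ - 1/2|0011⟩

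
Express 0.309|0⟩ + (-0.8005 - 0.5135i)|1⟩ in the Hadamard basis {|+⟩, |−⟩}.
(-0.3475 - 0.3631i)|+⟩ + (0.7845 + 0.3631i)|−⟩

With |ψ⟩ = α|0⟩ + β|1⟩, the Hadamard-basis coefficients are ⟨+|ψ⟩ = (α + β)/√2 and ⟨−|ψ⟩ = (α − β)/√2.
Here α = 0.309, β = (-0.8005 - 0.5135i): (α + β)/√2 = (-0.3475 - 0.3631i), (α − β)/√2 = (0.7845 + 0.3631i).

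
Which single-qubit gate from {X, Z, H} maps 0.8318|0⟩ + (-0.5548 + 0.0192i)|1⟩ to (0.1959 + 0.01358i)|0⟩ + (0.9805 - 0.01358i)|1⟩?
H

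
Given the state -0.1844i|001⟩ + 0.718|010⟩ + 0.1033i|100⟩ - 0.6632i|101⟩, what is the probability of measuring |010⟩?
0.5155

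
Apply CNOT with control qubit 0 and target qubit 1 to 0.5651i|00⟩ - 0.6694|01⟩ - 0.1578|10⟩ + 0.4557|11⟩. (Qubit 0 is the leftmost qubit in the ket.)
0.5651i|00⟩ - 0.6694|01⟩ + 0.4557|10⟩ - 0.1578|11⟩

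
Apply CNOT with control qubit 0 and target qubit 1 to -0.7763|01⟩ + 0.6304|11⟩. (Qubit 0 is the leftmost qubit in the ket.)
-0.7763|01⟩ + 0.6304|10⟩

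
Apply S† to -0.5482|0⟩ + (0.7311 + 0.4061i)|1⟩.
-0.5482|0⟩ + (0.4061 - 0.7311i)|1⟩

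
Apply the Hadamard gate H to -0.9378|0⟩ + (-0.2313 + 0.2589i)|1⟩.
(-0.8267 + 0.1831i)|0⟩ + (-0.4996 - 0.1831i)|1⟩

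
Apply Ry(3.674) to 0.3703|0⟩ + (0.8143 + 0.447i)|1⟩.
(-0.883 - 0.4313i)|0⟩ + (0.143 - 0.1176i)|1⟩

Ry(3.674) = [[cos(θ/2), −sin(θ/2)], [sin(θ/2), cos(θ/2)]]; θ = 3.674, cos(θ/2) ≈ -0.263071, sin(θ/2) ≈ 0.964777.
With a = amp(|0⟩) = 0.3703 and b = amp(|1⟩) = (0.8143 + 0.447i):
new amp(|0⟩) = (-0.263071)·a + (-0.964777)·b = (-0.883 - 0.4313i)
new amp(|1⟩) = (0.964777)·a + (-0.263071)·b = (0.143 - 0.1176i)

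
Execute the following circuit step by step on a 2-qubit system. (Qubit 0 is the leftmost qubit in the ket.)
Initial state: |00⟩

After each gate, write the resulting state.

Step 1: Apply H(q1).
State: 1/√2|00⟩ + 1/√2|01⟩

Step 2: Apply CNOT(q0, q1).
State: 1/√2|00⟩ + 1/√2|01⟩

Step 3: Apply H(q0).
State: 1/2|00⟩ + 1/2|01⟩ + 1/2|10⟩ + 1/2|11⟩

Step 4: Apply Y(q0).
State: -(1/2)i|00⟩ - (1/2)i|01⟩ + (1/2)i|10⟩ + (1/2)i|11⟩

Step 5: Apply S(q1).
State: -(1/2)i|00⟩ + 1/2|01⟩ + (1/2)i|10⟩ - 1/2|11⟩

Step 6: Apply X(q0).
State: (1/2)i|00⟩ - 1/2|01⟩ - (1/2)i|10⟩ + 1/2|11⟩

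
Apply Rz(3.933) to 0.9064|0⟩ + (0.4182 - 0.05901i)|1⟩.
(-0.3494 - 0.8364i)|0⟩ + (-0.1067 + 0.4086i)|1⟩

Rz(3.933) = [[e^(−iθ/2), 0], [0, e^(iθ/2)]] with e^(±iθ/2) = cos(θ/2) ± i·sin(θ/2); θ = 3.933, cos(θ/2) ≈ -0.385458, sin(θ/2) ≈ 0.922726.
With a = amp(|0⟩) = 0.9064 and b = amp(|1⟩) = (0.4182 - 0.05901i):
new amp(|0⟩) = (-0.385458 - 0.922726i)·a = (-0.3494 - 0.8364i)
new amp(|1⟩) = (-0.385458 + 0.922726i)·b = (-0.1067 + 0.4086i)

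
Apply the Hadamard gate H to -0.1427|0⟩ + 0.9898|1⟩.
0.599|0⟩ - 0.8008|1⟩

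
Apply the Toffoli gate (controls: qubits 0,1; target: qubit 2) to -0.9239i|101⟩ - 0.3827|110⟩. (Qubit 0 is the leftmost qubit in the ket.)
-0.9239i|101⟩ - 0.3827|111⟩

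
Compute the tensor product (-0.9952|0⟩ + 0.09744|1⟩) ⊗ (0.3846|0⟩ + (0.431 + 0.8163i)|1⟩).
-0.3828|00⟩ + (-0.4289 - 0.8124i)|01⟩ + 0.03748|10⟩ + (0.042 + 0.07954i)|11⟩

amp(|b₁b₂…⟩) = product of the factor amplitudes for bits b₁, b₂, …; only kets whose every factor amplitude is nonzero survive.
|00⟩: (-0.9952)(0.3846) = -0.3828
|01⟩: (-0.9952)(0.431 + 0.8163i) = (-0.4289 - 0.8124i)
|10⟩: (0.09744)(0.3846) = 0.03748
|11⟩: (0.09744)(0.431 + 0.8163i) = (0.042 + 0.07954i)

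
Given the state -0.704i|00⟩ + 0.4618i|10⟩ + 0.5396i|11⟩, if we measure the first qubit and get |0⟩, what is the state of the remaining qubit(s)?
-i|0⟩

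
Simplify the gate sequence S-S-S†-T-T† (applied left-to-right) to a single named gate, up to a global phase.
S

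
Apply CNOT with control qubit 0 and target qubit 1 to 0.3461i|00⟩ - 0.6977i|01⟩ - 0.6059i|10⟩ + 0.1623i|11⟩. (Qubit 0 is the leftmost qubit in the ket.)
0.3461i|00⟩ - 0.6977i|01⟩ + 0.1623i|10⟩ - 0.6059i|11⟩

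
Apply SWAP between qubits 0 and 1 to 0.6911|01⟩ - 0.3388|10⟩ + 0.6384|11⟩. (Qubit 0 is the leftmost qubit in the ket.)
-0.3388|01⟩ + 0.6911|10⟩ + 0.6384|11⟩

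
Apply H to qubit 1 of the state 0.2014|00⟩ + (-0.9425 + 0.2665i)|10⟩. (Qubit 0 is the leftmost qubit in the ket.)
0.1424|00⟩ + 0.1424|01⟩ + (-0.6664 + 0.1884i)|10⟩ + (-0.6664 + 0.1884i)|11⟩

H on qubit 1 mixes each pair of kets that differ only in qubit 1: amplitudes (a, b) of (|…0…⟩, |…1…⟩) become ((a + b)/√2, (a − b)/√2). Kets absent from the input have amplitude 0.
(|00⟩, |01⟩): (a, b) = (0.2014, 0) → (0.1424, 0.1424)
(|10⟩, |11⟩): (a, b) = ((-0.9425 + 0.2665i), 0) → ((-0.6664 + 0.1884i), (-0.6664 + 0.1884i))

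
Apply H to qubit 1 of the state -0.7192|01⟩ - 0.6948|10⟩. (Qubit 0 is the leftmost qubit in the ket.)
-0.5086|00⟩ + 0.5086|01⟩ - 0.4913|10⟩ - 0.4913|11⟩

H on qubit 1 mixes each pair of kets that differ only in qubit 1: amplitudes (a, b) of (|…0…⟩, |…1…⟩) become ((a + b)/√2, (a − b)/√2). Kets absent from the input have amplitude 0.
(|00⟩, |01⟩): (a, b) = (0, -0.7192) → (-0.5086, 0.5086)
(|10⟩, |11⟩): (a, b) = (-0.6948, 0) → (-0.4913, -0.4913)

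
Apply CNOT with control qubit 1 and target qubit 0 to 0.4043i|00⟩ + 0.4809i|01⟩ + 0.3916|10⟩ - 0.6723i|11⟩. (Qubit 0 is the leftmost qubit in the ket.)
0.4043i|00⟩ - 0.6723i|01⟩ + 0.3916|10⟩ + 0.4809i|11⟩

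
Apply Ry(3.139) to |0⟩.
0.001296|0⟩ + |1⟩

Ry(3.139) = [[cos(θ/2), −sin(θ/2)], [sin(θ/2), cos(θ/2)]]; θ = 3.139, cos(θ/2) ≈ 0.00129633, sin(θ/2) ≈ 0.999999.
With a = amp(|0⟩) = 1 and b = amp(|1⟩) = 0:
new amp(|0⟩) = (0.00129633)·a + (-0.999999)·b = 0.001296
new amp(|1⟩) = (0.999999)·a + (0.00129633)·b = 1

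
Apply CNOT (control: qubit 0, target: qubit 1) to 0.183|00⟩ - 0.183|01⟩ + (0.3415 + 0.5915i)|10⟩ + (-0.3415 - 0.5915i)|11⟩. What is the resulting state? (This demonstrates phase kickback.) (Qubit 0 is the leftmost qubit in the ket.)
0.183|00⟩ - 0.183|01⟩ + (-0.3415 - 0.5915i)|10⟩ + (0.3415 + 0.5915i)|11⟩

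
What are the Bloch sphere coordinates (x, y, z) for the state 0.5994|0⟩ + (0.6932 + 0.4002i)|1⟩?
(0.831, 0.4798, -0.2814)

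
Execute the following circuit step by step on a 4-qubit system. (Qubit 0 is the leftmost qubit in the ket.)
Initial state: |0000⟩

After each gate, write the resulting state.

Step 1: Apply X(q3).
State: |0001⟩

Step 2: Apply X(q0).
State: |1001⟩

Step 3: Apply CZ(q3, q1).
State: |1001⟩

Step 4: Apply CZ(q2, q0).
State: |1001⟩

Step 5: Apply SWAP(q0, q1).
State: |0101⟩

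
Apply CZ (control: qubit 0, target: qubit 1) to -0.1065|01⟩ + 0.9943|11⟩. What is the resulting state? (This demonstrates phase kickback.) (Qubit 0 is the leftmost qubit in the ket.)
-0.1065|01⟩ - 0.9943|11⟩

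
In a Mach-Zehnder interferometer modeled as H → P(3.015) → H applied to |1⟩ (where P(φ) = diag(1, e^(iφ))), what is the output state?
(0.996 - 0.06313i)|0⟩ + (0.004001 + 0.06313i)|1⟩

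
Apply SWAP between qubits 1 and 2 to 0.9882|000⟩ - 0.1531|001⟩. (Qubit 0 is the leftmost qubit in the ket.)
0.9882|000⟩ - 0.1531|010⟩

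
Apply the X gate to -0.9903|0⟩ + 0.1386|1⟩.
0.1386|0⟩ - 0.9903|1⟩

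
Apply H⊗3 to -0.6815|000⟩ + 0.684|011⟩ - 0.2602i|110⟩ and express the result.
(0.0008839 - 0.09199i)|000⟩ + (-0.4828 - 0.09199i)|001⟩ + (-0.4828 + 0.09199i)|010⟩ + (0.0008839 + 0.09199i)|011⟩ + (0.0008839 + 0.09199i)|100⟩ + (-0.4828 + 0.09199i)|101⟩ + (-0.4828 - 0.09199i)|110⟩ + (0.0008839 - 0.09199i)|111⟩

H⊗3 gives amp(|y⟩) = (1/2√2) Σ_x (−1)^(x·y) amp(|x⟩), where x·y is the number of positions in which both x and y have a 1.
|000⟩: (-0.6815 + 0.684 - 0.2602i)/(2√2) = (0.0008839 - 0.09199i)
|001⟩: (-0.6815 - 0.684 - 0.2602i)/(2√2) = (-0.4828 - 0.09199i)
|010⟩: (-0.6815 - 0.684 + 0.2602i)/(2√2) = (-0.4828 + 0.09199i)
|011⟩: (-0.6815 + 0.684 + 0.2602i)/(2√2) = (0.0008839 + 0.09199i)
|100⟩: (-0.6815 + 0.684 + 0.2602i)/(2√2) = (0.0008839 + 0.09199i)
|101⟩: (-0.6815 - 0.684 + 0.2602i)/(2√2) = (-0.4828 + 0.09199i)
|110⟩: (-0.6815 - 0.684 - 0.2602i)/(2√2) = (-0.4828 - 0.09199i)
|111⟩: (-0.6815 + 0.684 - 0.2602i)/(2√2) = (0.0008839 - 0.09199i)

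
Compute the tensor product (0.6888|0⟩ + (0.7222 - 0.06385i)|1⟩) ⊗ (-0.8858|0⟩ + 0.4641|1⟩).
-0.6101|00⟩ + 0.3197|01⟩ + (-0.6397 + 0.05656i)|10⟩ + (0.3352 - 0.02963i)|11⟩

amp(|b₁b₂…⟩) = product of the factor amplitudes for bits b₁, b₂, …; only kets whose every factor amplitude is nonzero survive.
|00⟩: (0.6888)(-0.8858) = -0.6101
|01⟩: (0.6888)(0.4641) = 0.3197
|10⟩: (0.7222 - 0.06385i)(-0.8858) = (-0.6397 + 0.05656i)
|11⟩: (0.7222 - 0.06385i)(0.4641) = (0.3352 - 0.02963i)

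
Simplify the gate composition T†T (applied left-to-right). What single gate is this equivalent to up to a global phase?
I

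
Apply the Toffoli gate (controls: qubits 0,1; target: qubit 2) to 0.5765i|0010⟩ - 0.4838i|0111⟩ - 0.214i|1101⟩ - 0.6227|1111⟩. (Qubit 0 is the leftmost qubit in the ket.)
0.5765i|0010⟩ - 0.4838i|0111⟩ - 0.6227|1101⟩ - 0.214i|1111⟩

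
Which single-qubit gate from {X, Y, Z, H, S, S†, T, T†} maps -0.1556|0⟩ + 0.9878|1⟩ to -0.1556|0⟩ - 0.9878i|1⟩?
S†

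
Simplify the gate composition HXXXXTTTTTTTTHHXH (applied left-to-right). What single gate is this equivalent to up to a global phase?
Z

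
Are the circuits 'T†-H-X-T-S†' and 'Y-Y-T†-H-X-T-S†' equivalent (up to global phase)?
Yes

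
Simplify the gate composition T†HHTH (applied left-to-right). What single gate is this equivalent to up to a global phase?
H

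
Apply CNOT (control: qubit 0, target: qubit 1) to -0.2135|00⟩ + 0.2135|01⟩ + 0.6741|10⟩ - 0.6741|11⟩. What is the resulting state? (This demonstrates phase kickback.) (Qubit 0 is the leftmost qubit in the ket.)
-0.2135|00⟩ + 0.2135|01⟩ - 0.6741|10⟩ + 0.6741|11⟩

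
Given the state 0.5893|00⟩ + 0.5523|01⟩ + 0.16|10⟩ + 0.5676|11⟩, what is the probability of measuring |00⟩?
0.3473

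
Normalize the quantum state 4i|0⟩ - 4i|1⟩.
(1/√2)i|0⟩ - (1/√2)i|1⟩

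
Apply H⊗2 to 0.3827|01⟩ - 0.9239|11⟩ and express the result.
-0.2706|00⟩ + 0.2706|01⟩ + 0.6533|10⟩ - 0.6533|11⟩

H⊗2 gives amp(|y⟩) = (1/2) Σ_x (−1)^(x·y) amp(|x⟩), where x·y is the number of positions in which both x and y have a 1.
|00⟩: (0.3827 - 0.9239)/2 = -0.2706
|01⟩: (-0.3827 + 0.9239)/2 = 0.2706
|10⟩: (0.3827 + 0.9239)/2 = 0.6533
|11⟩: (-0.3827 - 0.9239)/2 = -0.6533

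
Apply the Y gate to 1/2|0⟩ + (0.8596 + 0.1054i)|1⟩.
(0.1054 - 0.8596i)|0⟩ + (1/2)i|1⟩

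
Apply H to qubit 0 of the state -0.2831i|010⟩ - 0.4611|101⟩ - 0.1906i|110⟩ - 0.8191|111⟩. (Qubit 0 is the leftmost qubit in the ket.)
-0.326|001⟩ - 0.335i|010⟩ - 0.5792|011⟩ + 0.326|101⟩ - 0.06541i|110⟩ + 0.5792|111⟩

H on qubit 0 mixes each pair of kets that differ only in qubit 0: amplitudes (a, b) of (|…0…⟩, |…1…⟩) become ((a + b)/√2, (a − b)/√2). Kets absent from the input have amplitude 0.
(|001⟩, |101⟩): (a, b) = (0, -0.4611) → (-0.326, 0.326)
(|010⟩, |110⟩): (a, b) = (-0.2831i, -0.1906i) → (-0.335i, -0.06541i)
(|011⟩, |111⟩): (a, b) = (0, -0.8191) → (-0.5792, 0.5792)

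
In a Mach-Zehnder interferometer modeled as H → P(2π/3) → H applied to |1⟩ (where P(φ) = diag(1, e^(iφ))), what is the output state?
(0.75 - 0.433i)|0⟩ + (0.25 + 0.433i)|1⟩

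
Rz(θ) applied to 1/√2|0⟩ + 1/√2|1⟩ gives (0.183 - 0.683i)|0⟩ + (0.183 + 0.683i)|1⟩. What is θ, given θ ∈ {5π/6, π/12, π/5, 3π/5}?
5π/6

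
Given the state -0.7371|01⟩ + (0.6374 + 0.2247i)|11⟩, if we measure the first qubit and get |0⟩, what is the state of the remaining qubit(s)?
-|1⟩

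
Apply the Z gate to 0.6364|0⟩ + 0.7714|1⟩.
0.6364|0⟩ - 0.7714|1⟩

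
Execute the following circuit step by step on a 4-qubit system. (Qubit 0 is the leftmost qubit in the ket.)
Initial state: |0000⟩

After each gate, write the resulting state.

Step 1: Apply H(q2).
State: 1/√2|0000⟩ + 1/√2|0010⟩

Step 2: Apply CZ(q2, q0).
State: 1/√2|0000⟩ + 1/√2|0010⟩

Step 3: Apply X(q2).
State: 1/√2|0000⟩ + 1/√2|0010⟩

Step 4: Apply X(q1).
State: 1/√2|0100⟩ + 1/√2|0110⟩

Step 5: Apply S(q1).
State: (1/√2)i|0100⟩ + (1/√2)i|0110⟩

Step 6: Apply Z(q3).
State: (1/√2)i|0100⟩ + (1/√2)i|0110⟩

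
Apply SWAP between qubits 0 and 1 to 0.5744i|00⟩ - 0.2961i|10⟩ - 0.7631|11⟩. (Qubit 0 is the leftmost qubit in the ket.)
0.5744i|00⟩ - 0.2961i|01⟩ - 0.7631|11⟩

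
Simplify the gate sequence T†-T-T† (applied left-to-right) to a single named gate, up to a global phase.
T†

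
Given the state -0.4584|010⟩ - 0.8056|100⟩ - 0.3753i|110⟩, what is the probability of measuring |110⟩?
0.1409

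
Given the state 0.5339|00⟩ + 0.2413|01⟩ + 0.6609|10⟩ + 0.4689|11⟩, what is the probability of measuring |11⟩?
0.2199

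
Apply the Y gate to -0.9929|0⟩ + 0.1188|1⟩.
-0.1188i|0⟩ - 0.9929i|1⟩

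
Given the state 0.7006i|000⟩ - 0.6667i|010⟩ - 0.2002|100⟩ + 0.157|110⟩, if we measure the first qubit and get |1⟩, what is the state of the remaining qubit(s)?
-0.7869|00⟩ + 0.6171|10⟩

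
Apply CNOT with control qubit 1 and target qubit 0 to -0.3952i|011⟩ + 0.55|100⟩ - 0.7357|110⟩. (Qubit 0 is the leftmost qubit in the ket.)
-0.7357|010⟩ + 0.55|100⟩ - 0.3952i|111⟩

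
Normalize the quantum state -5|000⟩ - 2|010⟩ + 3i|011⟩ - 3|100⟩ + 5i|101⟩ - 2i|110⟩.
-0.5735|000⟩ - 0.2294|010⟩ + 0.3441i|011⟩ - 0.3441|100⟩ + 0.5735i|101⟩ - 0.2294i|110⟩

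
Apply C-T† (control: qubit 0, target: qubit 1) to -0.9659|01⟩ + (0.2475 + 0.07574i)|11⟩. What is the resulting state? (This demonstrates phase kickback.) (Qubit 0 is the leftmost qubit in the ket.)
-0.9659|01⟩ + (0.2286 - 0.1215i)|11⟩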